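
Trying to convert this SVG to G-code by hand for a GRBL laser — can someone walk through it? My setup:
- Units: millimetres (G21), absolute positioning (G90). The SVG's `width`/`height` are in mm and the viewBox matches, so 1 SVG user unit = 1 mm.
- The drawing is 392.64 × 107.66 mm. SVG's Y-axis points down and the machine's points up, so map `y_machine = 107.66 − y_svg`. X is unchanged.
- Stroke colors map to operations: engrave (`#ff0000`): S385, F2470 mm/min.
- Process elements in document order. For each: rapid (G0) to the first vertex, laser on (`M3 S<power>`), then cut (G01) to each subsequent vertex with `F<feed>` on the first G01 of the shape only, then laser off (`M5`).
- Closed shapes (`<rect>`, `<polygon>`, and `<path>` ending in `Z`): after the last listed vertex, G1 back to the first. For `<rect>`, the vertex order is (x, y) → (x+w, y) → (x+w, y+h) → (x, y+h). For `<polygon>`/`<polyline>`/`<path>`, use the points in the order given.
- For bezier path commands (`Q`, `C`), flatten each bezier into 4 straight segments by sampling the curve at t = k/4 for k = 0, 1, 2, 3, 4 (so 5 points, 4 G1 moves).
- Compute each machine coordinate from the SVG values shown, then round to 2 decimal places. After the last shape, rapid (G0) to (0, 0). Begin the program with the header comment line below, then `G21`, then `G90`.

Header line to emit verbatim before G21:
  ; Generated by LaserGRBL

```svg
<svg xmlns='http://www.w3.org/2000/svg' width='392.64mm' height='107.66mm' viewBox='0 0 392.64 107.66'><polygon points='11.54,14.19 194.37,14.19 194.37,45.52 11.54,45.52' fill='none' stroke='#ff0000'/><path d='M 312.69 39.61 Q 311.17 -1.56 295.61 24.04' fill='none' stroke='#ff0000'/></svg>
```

; Generated by LaserGRBL
G21
G90
G0 X11.54 Y93.47
M3 S385
G01 X194.37 Y93.47 F2470
G01 X194.37 Y62.14
G01 X11.54 Y62.14
G01 X11.54 Y93.47
M5
G0 X312.69 Y68.05
M3 S385
G01 X311.05 Y84.46 F2470
G01 X307.66 Y92.53
G01 X302.51 Y92.25
G01 X295.61 Y83.62
M5
G0 X0.00 Y0.00

viewBox `0 0 392.64 107.66` with mm width/height → 1 unit = 1 mm. Flip: y_m = 107.66 − y_svg.

**Shape 1** — `<polygon>` rectangle, stroke `#ff0000` → engrave (S385, F2470). Machine vertices: (11.54,93.47) → (194.37,93.47) → (194.37,62.14) → (11.54,62.14) → (11.54,93.47). Closed: final G1 returns to the first vertex.

**Shape 2** — `<path>` quadratic bezier, stroke `#ff0000` → engrave (S385, F2470). Control points (SVG): P0=(312.69,39.61), P1=(311.17,-1.56), P2=(295.61,24.04); sampled at t=k/4. Machine vertices: (312.69,68.05) → (311.05,84.46) → (307.66,92.53) → (302.51,92.25) → (295.61,83.62). Open path.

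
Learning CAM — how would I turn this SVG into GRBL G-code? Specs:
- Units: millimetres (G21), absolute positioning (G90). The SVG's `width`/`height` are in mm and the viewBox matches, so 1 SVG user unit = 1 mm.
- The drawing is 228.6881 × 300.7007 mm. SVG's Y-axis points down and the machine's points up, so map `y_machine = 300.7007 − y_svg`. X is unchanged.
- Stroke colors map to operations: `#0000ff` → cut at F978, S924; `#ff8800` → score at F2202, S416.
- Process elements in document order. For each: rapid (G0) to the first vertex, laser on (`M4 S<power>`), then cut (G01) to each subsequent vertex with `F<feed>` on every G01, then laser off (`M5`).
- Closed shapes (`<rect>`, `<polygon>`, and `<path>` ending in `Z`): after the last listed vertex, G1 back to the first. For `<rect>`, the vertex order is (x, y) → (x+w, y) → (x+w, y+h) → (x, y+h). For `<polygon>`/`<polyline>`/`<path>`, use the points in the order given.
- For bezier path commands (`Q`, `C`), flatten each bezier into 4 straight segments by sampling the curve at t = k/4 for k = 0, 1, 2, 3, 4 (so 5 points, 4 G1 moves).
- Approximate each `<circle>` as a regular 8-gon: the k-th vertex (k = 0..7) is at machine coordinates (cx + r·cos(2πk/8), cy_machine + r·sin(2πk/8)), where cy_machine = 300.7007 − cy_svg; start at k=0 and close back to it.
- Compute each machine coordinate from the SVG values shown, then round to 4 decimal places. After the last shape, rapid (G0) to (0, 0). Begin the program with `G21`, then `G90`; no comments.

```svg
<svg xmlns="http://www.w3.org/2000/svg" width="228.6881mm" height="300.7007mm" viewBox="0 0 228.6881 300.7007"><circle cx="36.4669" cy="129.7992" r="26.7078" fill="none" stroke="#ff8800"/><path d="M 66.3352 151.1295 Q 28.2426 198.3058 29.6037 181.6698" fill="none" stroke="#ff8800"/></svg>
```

1 u = 1 mm; y_m = 300.7007 − y.

[1] `<circle>` circle, #ff8800→score S416 F2202: (63.1747,170.9015) → (55.3522,189.7868) → (36.4669,197.6093) → (17.5816,189.7868) → (9.7591,170.9015) → (17.5816,152.0162) → (36.4669,144.1937) → (55.3522,152.0162) → (63.1747,170.9015) (closed)

[2] `<path>` quadratic bezier, #ff8800→score S416 F2202: (66.3352,149.5712) → (49.7548,129.9713) → (38.1060,118.3480) → (31.3890,114.7012) → (29.6037,119.0309)

G21
G90
G0 X63.1747 Y170.9015
M4 S416
G01 X55.3522 Y189.7868 F2202
G01 X36.4669 Y197.6093 F2202
G01 X17.5816 Y189.7868 F2202
G01 X9.7591 Y170.9015 F2202
G01 X17.5816 Y152.0162 F2202
G01 X36.4669 Y144.1937 F2202
G01 X55.3522 Y152.0162 F2202
G01 X63.1747 Y170.9015 F2202
M5
G0 X66.3352 Y149.5712
M4 S416
G01 X49.7548 Y129.9713 F2202
G01 X38.1060 Y118.3480 F2202
G01 X31.3890 Y114.7012 F2202
G01 X29.6037 Y119.0309 F2202
M5
G0 X0.0000 Y0.0000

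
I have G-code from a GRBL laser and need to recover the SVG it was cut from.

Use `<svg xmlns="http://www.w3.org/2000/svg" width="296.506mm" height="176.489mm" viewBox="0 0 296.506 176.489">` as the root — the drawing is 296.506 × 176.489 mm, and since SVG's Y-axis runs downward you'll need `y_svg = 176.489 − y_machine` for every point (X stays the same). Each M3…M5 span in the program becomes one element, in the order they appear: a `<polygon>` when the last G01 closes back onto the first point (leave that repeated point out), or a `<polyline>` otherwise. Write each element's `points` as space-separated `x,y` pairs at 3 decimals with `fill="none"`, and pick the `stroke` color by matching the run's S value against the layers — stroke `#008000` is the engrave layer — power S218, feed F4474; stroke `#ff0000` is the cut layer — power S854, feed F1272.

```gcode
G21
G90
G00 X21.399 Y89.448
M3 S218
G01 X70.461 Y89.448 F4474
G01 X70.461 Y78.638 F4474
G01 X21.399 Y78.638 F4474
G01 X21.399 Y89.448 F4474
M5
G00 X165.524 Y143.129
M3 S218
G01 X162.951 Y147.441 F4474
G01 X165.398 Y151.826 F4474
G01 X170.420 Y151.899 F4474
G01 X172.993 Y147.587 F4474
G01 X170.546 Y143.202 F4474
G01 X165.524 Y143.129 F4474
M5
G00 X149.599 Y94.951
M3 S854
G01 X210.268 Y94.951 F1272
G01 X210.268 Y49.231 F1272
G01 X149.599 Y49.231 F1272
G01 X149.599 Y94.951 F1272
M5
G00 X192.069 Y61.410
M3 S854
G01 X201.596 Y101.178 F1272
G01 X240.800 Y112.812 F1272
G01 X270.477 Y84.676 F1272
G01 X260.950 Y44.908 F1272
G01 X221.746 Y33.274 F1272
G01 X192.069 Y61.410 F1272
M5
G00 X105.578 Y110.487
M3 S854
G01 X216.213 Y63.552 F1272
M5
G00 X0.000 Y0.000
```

y_svg = 176.489 − y_m.

[1] S218→`#008000` (engrave); closed run; points: 21.399,87.041 70.461,87.041 70.461,97.851 21.399,97.851

[2] S218→`#008000` (engrave); closed run; points: 165.524,33.360 162.951,29.048 165.398,24.663 170.420,24.590 172.993,28.902 170.546,33.287

[3] S854→`#ff0000` (cut); closed run; points: 149.599,81.538 210.268,81.538 210.268,127.258 149.599,127.258

[4] S854→`#ff0000` (cut); closed run; points: 192.069,115.079 201.596,75.311 240.800,63.677 270.477,91.813 260.950,131.581 221.746,143.215

[5] S854→`#ff0000` (cut); open run; points: 105.578,66.002 216.213,112.937

<svg xmlns="http://www.w3.org/2000/svg" width="296.506mm" height="176.489mm" viewBox="0 0 296.506 176.489">
  <polygon points="21.399,87.041 70.461,87.041 70.461,97.851 21.399,97.851" fill="none" stroke="#008000"/>
  <polygon points="165.524,33.360 162.951,29.048 165.398,24.663 170.420,24.590 172.993,28.902 170.546,33.287" fill="none" stroke="#008000"/>
  <polygon points="149.599,81.538 210.268,81.538 210.268,127.258 149.599,127.258" fill="none" stroke="#ff0000"/>
  <polygon points="192.069,115.079 201.596,75.311 240.800,63.677 270.477,91.813 260.950,131.581 221.746,143.215" fill="none" stroke="#ff0000"/>
  <polyline points="105.578,66.002 216.213,112.937" fill="none" stroke="#ff0000"/>
</svg>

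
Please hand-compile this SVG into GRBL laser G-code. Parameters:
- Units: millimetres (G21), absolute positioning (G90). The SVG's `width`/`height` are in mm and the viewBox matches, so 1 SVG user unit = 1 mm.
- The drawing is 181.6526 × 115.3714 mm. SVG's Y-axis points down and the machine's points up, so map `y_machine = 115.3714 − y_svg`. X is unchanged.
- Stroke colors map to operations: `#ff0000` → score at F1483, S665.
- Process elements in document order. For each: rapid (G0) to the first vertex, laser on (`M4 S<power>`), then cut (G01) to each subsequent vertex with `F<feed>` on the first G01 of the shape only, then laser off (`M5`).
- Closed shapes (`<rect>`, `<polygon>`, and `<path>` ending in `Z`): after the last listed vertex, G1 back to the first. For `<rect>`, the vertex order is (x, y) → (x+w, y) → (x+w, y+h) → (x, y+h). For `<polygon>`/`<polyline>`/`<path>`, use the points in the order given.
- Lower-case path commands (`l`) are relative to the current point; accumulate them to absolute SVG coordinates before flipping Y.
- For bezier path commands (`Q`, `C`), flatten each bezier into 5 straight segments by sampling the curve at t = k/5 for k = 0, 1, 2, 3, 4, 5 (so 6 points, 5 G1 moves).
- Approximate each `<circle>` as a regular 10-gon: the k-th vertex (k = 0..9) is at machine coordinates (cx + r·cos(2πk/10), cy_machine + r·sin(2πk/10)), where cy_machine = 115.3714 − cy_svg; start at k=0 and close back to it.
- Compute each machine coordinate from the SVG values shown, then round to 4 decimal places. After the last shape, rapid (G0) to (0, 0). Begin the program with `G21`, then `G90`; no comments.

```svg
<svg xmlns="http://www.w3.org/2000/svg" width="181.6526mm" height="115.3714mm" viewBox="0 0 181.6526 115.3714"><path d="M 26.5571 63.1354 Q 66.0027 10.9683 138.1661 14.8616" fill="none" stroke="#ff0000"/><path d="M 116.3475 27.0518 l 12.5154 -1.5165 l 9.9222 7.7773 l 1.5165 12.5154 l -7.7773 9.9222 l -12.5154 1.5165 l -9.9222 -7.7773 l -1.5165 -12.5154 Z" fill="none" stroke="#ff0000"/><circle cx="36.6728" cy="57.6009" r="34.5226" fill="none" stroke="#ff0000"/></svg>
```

G21
G90
G0 X26.5571 Y52.2360
M4 S665
G01 X43.6441 Y70.8604 F1483
G01 X63.3484 Y85.0000
G01 X85.6702 Y94.6548
G01 X110.6095 Y99.8247
G01 X138.1661 Y100.5098
M5
G0 X116.3475 Y88.3196
M4 S665
G01 X128.8629 Y89.8361 F1483
G01 X138.7851 Y82.0588
G01 X140.3016 Y69.5434
G01 X132.5243 Y59.6212
G01 X120.0089 Y58.1047
G01 X110.0867 Y65.8820
G01 X108.5702 Y78.3974
G01 X116.3475 Y88.3196
M5
G0 X71.1954 Y57.7705
M4 S665
G01 X64.6022 Y78.0624 F1483
G01 X47.3409 Y90.6034
G01 X26.0047 Y90.6034
G01 X8.7434 Y78.0624
G01 X2.1502 Y57.7705
G01 X8.7434 Y37.4786
G01 X26.0047 Y24.9376
G01 X47.3409 Y24.9376
G01 X64.6022 Y37.4786
G01 X71.1954 Y57.7705
M5
G0 X0.0000 Y0.0000

1 u = 1 mm; y_m = 115.3714 − y.

[1] `<path>` quadratic bezier, #ff0000→score S665 F1483: (26.5571,52.2360) → (43.6441,70.8604) → (63.3484,85.0000) → (85.6702,94.6548) → (110.6095,99.8247) → (138.1661,100.5098)

[2] `<path>` regular polygon, #ff0000→score S665 F1483: (116.3475,88.3196) → (128.8629,89.8361) → (138.7851,82.0588) → (140.3016,69.5434) → (132.5243,59.6212) → (120.0089,58.1047) → (110.0867,65.8820) → (108.5702,78.3974) → (116.3475,88.3196) (closed)

[3] `<circle>` circle, #ff0000→score S665 F1483: (71.1954,57.7705) → (64.6022,78.0624) → (47.3409,90.6034) → (26.0047,90.6034) → (8.7434,78.0624) → (2.1502,57.7705) → (8.7434,37.4786) → (26.0047,24.9376) → (47.3409,24.9376) → (64.6022,37.4786) → (71.1954,57.7705) (closed)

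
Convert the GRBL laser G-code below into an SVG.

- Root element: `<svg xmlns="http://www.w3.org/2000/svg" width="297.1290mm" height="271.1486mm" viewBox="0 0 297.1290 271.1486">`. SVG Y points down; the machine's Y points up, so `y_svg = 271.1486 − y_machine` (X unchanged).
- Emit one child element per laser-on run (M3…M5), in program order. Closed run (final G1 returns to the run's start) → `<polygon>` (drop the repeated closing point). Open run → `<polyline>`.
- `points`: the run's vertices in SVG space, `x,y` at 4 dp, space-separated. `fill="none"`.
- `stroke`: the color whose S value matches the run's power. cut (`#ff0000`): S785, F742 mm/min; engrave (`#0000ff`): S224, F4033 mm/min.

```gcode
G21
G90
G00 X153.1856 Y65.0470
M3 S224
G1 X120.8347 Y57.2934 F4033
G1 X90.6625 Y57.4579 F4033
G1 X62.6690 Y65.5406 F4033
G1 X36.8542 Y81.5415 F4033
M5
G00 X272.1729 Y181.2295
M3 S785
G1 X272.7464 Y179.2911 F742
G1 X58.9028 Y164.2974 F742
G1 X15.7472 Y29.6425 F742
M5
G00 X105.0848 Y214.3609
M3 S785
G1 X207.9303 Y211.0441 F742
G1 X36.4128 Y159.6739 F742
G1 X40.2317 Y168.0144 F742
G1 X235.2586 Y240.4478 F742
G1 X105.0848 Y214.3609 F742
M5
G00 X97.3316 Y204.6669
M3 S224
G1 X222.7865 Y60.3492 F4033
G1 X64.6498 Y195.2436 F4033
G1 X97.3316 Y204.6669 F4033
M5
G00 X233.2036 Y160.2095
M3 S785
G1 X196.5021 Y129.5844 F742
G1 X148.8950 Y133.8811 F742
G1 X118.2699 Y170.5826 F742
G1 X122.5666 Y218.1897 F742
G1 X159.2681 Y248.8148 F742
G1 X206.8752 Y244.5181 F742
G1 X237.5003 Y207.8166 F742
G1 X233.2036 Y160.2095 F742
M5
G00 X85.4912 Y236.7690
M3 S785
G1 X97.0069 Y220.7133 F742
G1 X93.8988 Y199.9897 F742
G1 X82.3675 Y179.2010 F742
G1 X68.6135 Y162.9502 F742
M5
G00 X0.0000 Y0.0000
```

Machine Y-up, SVG Y-down with viewBox height 271.1486, so y_svg = 271.1486 − y_machine; X carries over.

Run 1: power S224 maps to stroke `#0000ff` (engrave). The run is open, so emit a `<polyline>` with points (Y-flipped): 153.1856,206.1016 120.8347,213.8552 90.6625,213.6907 62.6690,205.6080 36.8542,189.6071.

Run 2: the run's S785 means `#ff0000` (cut). The run is open, so emit a `<polyline>` with points (Y-flipped): 272.1729,89.9191 272.7464,91.8575 58.9028,106.8512 15.7472,241.5061.

Run 3: the run's S785 means `#ff0000` (cut). The run returns to its start, so emit a `<polygon>` with points (Y-flipped): 105.0848,56.7877 207.9303,60.1045 36.4128,111.4747 40.2317,103.1342 235.2586,30.7008.

Run 4: S224 ⇒ engrave layer `#0000ff`. The run returns to its start, so emit a `<polygon>` with points (Y-flipped): 97.3316,66.4817 222.7865,210.7994 64.6498,75.9050.

Run 5: the run's S785 means `#ff0000` (cut). The run returns to its start, so emit a `<polygon>` with points (Y-flipped): 233.2036,110.9391 196.5021,141.5642 148.8950,137.2675 118.2699,100.5660 122.5666,52.9589 159.2681,22.3338 206.8752,26.6305 237.5003,63.3320.

Run 6: S785 ⇒ cut layer `#ff0000`. The run is open, so emit a `<polyline>` with points (Y-flipped): 85.4912,34.3796 97.0069,50.4353 93.8988,71.1589 82.3675,91.9476 68.6135,108.1984.

<svg xmlns="http://www.w3.org/2000/svg" width="297.1290mm" height="271.1486mm" viewBox="0 0 297.1290 271.1486">
  <polyline points="153.1856,206.1016 120.8347,213.8552 90.6625,213.6907 62.6690,205.6080 36.8542,189.6071" fill="none" stroke="#0000ff"/>
  <polyline points="272.1729,89.9191 272.7464,91.8575 58.9028,106.8512 15.7472,241.5061" fill="none" stroke="#ff0000"/>
  <polygon points="105.0848,56.7877 207.9303,60.1045 36.4128,111.4747 40.2317,103.1342 235.2586,30.7008" fill="none" stroke="#ff0000"/>
  <polygon points="97.3316,66.4817 222.7865,210.7994 64.6498,75.9050" fill="none" stroke="#0000ff"/>
  <polygon points="233.2036,110.9391 196.5021,141.5642 148.8950,137.2675 118.2699,100.5660 122.5666,52.9589 159.2681,22.3338 206.8752,26.6305 237.5003,63.3320" fill="none" stroke="#ff0000"/>
  <polyline points="85.4912,34.3796 97.0069,50.4353 93.8988,71.1589 82.3675,91.9476 68.6135,108.1984" fill="none" stroke="#ff0000"/>
</svg>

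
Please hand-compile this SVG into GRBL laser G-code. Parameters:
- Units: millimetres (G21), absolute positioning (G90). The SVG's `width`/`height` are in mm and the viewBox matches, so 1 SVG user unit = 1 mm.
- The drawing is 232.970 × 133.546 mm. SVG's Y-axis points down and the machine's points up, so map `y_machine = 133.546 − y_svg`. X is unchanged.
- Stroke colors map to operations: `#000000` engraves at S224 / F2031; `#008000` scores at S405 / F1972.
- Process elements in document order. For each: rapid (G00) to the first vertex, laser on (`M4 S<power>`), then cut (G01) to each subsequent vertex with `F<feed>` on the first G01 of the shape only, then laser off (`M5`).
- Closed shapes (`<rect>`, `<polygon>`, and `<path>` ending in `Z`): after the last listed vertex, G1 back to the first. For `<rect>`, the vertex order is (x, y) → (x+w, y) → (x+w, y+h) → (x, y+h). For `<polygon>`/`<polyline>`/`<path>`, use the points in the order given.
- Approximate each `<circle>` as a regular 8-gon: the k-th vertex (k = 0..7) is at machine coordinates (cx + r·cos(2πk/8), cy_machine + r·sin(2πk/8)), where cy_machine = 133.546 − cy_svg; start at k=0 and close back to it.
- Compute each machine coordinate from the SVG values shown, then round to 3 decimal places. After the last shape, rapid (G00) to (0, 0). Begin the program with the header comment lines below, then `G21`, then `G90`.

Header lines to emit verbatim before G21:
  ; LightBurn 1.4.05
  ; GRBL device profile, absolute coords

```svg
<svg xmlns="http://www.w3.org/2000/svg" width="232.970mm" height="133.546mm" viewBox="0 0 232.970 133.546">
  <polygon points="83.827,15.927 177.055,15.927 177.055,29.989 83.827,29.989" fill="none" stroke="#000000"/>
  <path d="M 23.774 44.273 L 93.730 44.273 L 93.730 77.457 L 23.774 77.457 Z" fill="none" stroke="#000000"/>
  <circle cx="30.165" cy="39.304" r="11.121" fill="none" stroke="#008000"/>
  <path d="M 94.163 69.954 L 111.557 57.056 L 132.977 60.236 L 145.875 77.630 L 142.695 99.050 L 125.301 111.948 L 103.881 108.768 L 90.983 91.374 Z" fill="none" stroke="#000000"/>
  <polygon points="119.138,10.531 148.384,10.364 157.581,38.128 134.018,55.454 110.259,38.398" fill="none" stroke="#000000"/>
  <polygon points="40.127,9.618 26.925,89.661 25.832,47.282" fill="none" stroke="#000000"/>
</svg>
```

; LightBurn 1.4.05
; GRBL device profile, absolute coords
G21
G90
G00 X83.827 Y117.619
M4 S224
G01 X177.055 Y117.619 F2031
G01 X177.055 Y103.557
G01 X83.827 Y103.557
G01 X83.827 Y117.619
M5
G00 X23.774 Y89.273
M4 S224
G01 X93.730 Y89.273 F2031
G01 X93.730 Y56.089
G01 X23.774 Y56.089
G01 X23.774 Y89.273
M5
G00 X41.286 Y94.242
M4 S405
G01 X38.029 Y102.106 F1972
G01 X30.165 Y105.363
G01 X22.301 Y102.106
G01 X19.044 Y94.242
G01 X22.301 Y86.378
G01 X30.165 Y83.121
G01 X38.029 Y86.378
G01 X41.286 Y94.242
M5
G00 X94.163 Y63.592
M4 S224
G01 X111.557 Y76.490 F2031
G01 X132.977 Y73.310
G01 X145.875 Y55.916
G01 X142.695 Y34.496
G01 X125.301 Y21.598
G01 X103.881 Y24.778
G01 X90.983 Y42.172
G01 X94.163 Y63.592
M5
G00 X119.138 Y123.015
M4 S224
G01 X148.384 Y123.182 F2031
G01 X157.581 Y95.418
G01 X134.018 Y78.092
G01 X110.259 Y95.148
G01 X119.138 Y123.015
M5
G00 X40.127 Y123.928
M4 S224
G01 X26.925 Y43.885 F2031
G01 X25.832 Y86.264
G01 X40.127 Y123.928
M5
G00 X0.000 Y0.000

Since the viewBox matches the mm dimensions, user units are millimetres directly. The only transform is the Y-flip y_m = 133.546 − y_svg.

Shape 1 is a rectangle drawn with `<polygon>`. Its stroke #000000 means engrave at S224, F2031. After flipping Y the toolpath is (83.827,117.619) → (177.055,117.619) → (177.055,103.557) → (83.827,103.557) → (83.827,117.619), returning to the start.

Shape 2 is a rectangle drawn with `<path>`. Its stroke #000000 means engrave at S224, F2031. After flipping Y the toolpath is (23.774,89.273) → (93.730,89.273) → (93.730,56.089) → (23.774,56.089) → (23.774,89.273), returning to the start.

Shape 3 is a circle drawn with `<circle>`. Its stroke #008000 means score at S405, F1972. After flipping Y the toolpath is (41.286,94.242) → (38.029,102.106) → (30.165,105.363) → (22.301,102.106) → (19.044,94.242) → (22.301,86.378) → (30.165,83.121) → (38.029,86.378) → (41.286,94.242), returning to the start.

Shape 4 is a regular polygon drawn with `<path>`. Its stroke #000000 means engrave at S224, F2031. After flipping Y the toolpath is (94.163,63.592) → (111.557,76.490) → (132.977,73.310) → (145.875,55.916) → (142.695,34.496) → (125.301,21.598) → (103.881,24.778) → (90.983,42.172) → (94.163,63.592), returning to the start.

Shape 5 is a regular polygon drawn with `<polygon>`. Its stroke #000000 means engrave at S224, F2031. After flipping Y the toolpath is (119.138,123.015) → (148.384,123.182) → (157.581,95.418) → (134.018,78.092) → (110.259,95.148) → (119.138,123.015), returning to the start.

Shape 6 is a closed polygon drawn with `<polygon>`. Its stroke #000000 means engrave at S224, F2031. After flipping Y the toolpath is (40.127,123.928) → (26.925,43.885) → (25.832,86.264) → (40.127,123.928), returning to the start.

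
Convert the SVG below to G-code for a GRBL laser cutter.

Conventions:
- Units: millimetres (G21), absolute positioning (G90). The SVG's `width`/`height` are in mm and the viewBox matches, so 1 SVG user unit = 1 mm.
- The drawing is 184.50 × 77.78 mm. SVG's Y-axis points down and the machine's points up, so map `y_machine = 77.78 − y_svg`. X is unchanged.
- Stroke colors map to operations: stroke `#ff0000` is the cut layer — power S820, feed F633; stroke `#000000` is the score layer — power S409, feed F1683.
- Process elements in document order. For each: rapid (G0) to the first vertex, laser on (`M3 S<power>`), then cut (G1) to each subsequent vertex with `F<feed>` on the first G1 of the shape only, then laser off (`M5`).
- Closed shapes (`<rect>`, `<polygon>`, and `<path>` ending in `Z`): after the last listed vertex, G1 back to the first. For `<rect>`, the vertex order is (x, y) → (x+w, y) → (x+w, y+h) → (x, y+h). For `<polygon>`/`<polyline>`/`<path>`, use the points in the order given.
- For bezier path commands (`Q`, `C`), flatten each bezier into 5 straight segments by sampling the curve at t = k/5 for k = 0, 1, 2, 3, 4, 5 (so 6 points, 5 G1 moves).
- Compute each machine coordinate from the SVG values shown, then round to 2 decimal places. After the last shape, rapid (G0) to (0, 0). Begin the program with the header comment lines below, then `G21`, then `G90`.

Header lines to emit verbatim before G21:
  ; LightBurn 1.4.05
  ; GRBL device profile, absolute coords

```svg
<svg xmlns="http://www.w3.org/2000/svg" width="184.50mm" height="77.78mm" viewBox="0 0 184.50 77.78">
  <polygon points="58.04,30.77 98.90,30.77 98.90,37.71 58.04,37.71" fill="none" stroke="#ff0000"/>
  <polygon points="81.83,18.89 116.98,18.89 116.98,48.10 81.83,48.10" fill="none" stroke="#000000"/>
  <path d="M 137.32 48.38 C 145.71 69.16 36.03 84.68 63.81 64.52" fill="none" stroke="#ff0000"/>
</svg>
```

1 u = 1 mm; y_m = 77.78 − y.

[1] `<polygon>` rectangle, #ff0000→cut S820 F633: (58.04,47.01) → (98.90,47.01) → (98.90,40.07) → (58.04,40.07) → (58.04,47.01) (closed)

[2] `<polygon>` rectangle, #000000→score S409 F1683: (81.83,58.89) → (116.98,58.89) → (116.98,29.68) → (81.83,29.68) → (81.83,58.89) (closed)

[3] `<path>` cubic bezier, #ff0000→cut S820 F633: (137.32,29.40) → (130.23,17.81) → (107.07,8.94) → (80.10,4.25) → (61.59,5.20) → (63.81,13.26)

; LightBurn 1.4.05
; GRBL device profile, absolute coords
G21
G90
G0 X58.04 Y47.01
M3 S820
G1 X98.90 Y47.01 F633
G1 X98.90 Y40.07
G1 X58.04 Y40.07
G1 X58.04 Y47.01
M5
G0 X81.83 Y58.89
M3 S409
G1 X116.98 Y58.89 F1683
G1 X116.98 Y29.68
G1 X81.83 Y29.68
G1 X81.83 Y58.89
M5
G0 X137.32 Y29.40
M3 S820
G1 X130.23 Y17.81 F633
G1 X107.07 Y8.94
G1 X80.10 Y4.25
G1 X61.59 Y5.20
G1 X63.81 Y13.26
M5
G0 X0.00 Y0.00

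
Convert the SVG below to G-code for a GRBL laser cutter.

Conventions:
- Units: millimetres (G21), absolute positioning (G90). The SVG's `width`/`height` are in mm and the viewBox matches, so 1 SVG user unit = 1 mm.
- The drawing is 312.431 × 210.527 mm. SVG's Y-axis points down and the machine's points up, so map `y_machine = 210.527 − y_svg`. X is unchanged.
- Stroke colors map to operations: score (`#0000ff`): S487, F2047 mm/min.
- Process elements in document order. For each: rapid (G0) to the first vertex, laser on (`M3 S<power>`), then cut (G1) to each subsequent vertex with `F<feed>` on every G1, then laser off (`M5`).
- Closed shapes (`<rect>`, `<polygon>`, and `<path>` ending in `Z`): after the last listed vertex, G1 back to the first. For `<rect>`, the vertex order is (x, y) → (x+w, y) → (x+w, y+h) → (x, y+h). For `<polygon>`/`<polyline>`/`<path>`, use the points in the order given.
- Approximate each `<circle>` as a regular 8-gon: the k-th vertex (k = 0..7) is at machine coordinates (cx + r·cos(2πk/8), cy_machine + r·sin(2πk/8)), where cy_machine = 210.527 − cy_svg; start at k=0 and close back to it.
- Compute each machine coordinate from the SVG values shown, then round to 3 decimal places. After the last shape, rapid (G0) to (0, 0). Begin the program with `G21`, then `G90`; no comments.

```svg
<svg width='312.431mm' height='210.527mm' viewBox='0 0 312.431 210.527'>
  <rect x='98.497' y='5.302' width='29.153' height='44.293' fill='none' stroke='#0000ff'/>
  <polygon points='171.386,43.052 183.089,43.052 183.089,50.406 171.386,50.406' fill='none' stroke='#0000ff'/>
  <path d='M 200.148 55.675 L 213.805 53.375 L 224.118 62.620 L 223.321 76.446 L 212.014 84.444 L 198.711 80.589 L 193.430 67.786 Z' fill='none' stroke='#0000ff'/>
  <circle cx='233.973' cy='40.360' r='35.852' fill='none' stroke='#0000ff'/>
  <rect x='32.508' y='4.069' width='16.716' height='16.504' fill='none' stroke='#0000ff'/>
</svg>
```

Since the viewBox matches the mm dimensions, user units are millimetres directly. The only transform is the Y-flip y_m = 210.527 − y_svg.

Shape 1 is a rectangle drawn with `<rect>`. Its stroke #0000ff means score at S487, F2047. After flipping Y the toolpath is (98.497,205.225) → (127.650,205.225) → (127.650,160.932) → (98.497,160.932) → (98.497,205.225), returning to the start.

Shape 2 is a rectangle drawn with `<polygon>`. Its stroke #0000ff means score at S487, F2047. After flipping Y the toolpath is (171.386,167.475) → (183.089,167.475) → (183.089,160.121) → (171.386,160.121) → (171.386,167.475), returning to the start.

Shape 3 is a regular polygon drawn with `<path>`. Its stroke #0000ff means score at S487, F2047. After flipping Y the toolpath is (200.148,154.852) → (213.805,157.152) → (224.118,147.907) → (223.321,134.081) → (212.014,126.083) → (198.711,129.938) → (193.430,142.741) → (200.148,154.852), returning to the start.

Shape 4 is a circle drawn with `<circle>`. Its stroke #0000ff means score at S487, F2047. After flipping Y the toolpath is (269.825,170.167) → (259.324,195.518) → (233.973,206.019) → (208.622,195.518) → (198.121,170.167) → (208.622,144.816) → (233.973,134.315) → (259.324,144.816) → (269.825,170.167), returning to the start.

Shape 5 is a rectangle drawn with `<rect>`. Its stroke #0000ff means score at S487, F2047. After flipping Y the toolpath is (32.508,206.458) → (49.224,206.458) → (49.224,189.954) → (32.508,189.954) → (32.508,206.458), returning to the start.

G21
G90
G0 X98.497 Y205.225
M3 S487
G1 X127.650 Y205.225 F2047
G1 X127.650 Y160.932 F2047
G1 X98.497 Y160.932 F2047
G1 X98.497 Y205.225 F2047
M5
G0 X171.386 Y167.475
M3 S487
G1 X183.089 Y167.475 F2047
G1 X183.089 Y160.121 F2047
G1 X171.386 Y160.121 F2047
G1 X171.386 Y167.475 F2047
M5
G0 X200.148 Y154.852
M3 S487
G1 X213.805 Y157.152 F2047
G1 X224.118 Y147.907 F2047
G1 X223.321 Y134.081 F2047
G1 X212.014 Y126.083 F2047
G1 X198.711 Y129.938 F2047
G1 X193.430 Y142.741 F2047
G1 X200.148 Y154.852 F2047
M5
G0 X269.825 Y170.167
M3 S487
G1 X259.324 Y195.518 F2047
G1 X233.973 Y206.019 F2047
G1 X208.622 Y195.518 F2047
G1 X198.121 Y170.167 F2047
G1 X208.622 Y144.816 F2047
G1 X233.973 Y134.315 F2047
G1 X259.324 Y144.816 F2047
G1 X269.825 Y170.167 F2047
M5
G0 X32.508 Y206.458
M3 S487
G1 X49.224 Y206.458 F2047
G1 X49.224 Y189.954 F2047
G1 X32.508 Y189.954 F2047
G1 X32.508 Y206.458 F2047
M5
G0 X0.000 Y0.000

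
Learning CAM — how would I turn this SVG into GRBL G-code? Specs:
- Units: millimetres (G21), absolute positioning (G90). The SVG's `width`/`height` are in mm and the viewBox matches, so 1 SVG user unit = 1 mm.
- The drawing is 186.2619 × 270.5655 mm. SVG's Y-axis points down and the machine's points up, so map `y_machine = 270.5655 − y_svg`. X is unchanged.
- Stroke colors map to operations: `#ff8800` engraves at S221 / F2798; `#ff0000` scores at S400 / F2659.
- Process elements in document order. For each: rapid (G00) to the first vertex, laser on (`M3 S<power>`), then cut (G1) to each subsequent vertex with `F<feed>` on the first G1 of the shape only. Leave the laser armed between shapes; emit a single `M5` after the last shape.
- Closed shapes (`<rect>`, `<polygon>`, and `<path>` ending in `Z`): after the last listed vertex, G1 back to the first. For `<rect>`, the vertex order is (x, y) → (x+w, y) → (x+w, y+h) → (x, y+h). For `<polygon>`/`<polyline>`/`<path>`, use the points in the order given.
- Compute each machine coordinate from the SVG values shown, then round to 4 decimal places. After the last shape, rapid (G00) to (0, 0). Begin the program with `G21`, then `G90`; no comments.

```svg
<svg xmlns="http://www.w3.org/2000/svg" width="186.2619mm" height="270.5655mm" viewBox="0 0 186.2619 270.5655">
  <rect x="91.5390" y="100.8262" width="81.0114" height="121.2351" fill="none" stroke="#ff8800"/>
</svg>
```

G21
G90
G00 X91.5390 Y169.7393
M3 S221
G1 X172.5504 Y169.7393 F2798
G1 X172.5504 Y48.5042
G1 X91.5390 Y48.5042
G1 X91.5390 Y169.7393
M5
G00 X0.0000 Y0.0000

viewBox `0 0 186.2619 270.5655` with mm width/height → 1 unit = 1 mm. Flip: y_m = 270.5655 − y_svg.

**Shape 1** — `<rect>` rectangle, stroke `#ff8800` → engrave (S221, F2798). Machine vertices: (91.5390,169.7393) → (172.5504,169.7393) → (172.5504,48.5042) → (91.5390,48.5042) → (91.5390,169.7393). Closed: final G1 returns to the first vertex.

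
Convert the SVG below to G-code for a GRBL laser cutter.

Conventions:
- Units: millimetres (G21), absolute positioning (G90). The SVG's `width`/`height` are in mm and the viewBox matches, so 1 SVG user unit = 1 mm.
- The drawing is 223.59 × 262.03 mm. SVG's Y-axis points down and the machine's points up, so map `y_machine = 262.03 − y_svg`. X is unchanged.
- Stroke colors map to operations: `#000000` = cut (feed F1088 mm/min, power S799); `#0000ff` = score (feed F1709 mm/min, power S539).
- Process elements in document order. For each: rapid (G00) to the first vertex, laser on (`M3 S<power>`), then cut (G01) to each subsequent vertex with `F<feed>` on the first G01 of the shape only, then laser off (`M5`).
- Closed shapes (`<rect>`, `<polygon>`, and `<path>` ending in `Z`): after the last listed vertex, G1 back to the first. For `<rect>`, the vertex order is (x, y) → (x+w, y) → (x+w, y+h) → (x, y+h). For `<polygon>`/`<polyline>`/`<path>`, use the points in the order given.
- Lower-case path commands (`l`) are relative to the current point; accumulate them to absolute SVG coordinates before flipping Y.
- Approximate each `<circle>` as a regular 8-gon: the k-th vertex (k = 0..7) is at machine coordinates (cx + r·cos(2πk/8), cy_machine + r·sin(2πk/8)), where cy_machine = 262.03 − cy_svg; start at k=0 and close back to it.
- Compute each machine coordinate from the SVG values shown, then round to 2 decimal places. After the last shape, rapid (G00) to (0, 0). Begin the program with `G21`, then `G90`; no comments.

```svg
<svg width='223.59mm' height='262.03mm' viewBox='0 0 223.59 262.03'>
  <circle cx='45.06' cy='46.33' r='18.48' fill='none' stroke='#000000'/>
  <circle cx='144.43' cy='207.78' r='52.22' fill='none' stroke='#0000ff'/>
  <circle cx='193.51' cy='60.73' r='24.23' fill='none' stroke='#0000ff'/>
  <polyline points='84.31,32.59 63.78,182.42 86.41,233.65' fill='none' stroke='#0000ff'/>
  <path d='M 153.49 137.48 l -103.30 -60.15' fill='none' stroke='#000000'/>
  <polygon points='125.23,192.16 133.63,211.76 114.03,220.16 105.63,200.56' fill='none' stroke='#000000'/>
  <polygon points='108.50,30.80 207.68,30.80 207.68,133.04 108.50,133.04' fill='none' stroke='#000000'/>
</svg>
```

Since the viewBox matches the mm dimensions, user units are millimetres directly. The only transform is the Y-flip y_m = 262.03 − y_svg.

Shape 1 is a circle drawn with `<circle>`. Its stroke #000000 means cut at S799, F1088. After flipping Y the toolpath is (63.54,215.70) → (58.13,228.77) → (45.06,234.18) → (31.99,228.77) → (26.58,215.70) → (31.99,202.63) → (45.06,197.22) → (58.13,202.63) → (63.54,215.70), returning to the start.

Shape 2 is a circle drawn with `<circle>`. Its stroke #0000ff means score at S539, F1709. After flipping Y the toolpath is (196.65,54.25) → (181.36,91.18) → (144.43,106.47) → (107.50,91.18) → (92.21,54.25) → (107.50,17.32) → (144.43,2.03) → (181.36,17.32) → (196.65,54.25), returning to the start.

Shape 3 is a circle drawn with `<circle>`. Its stroke #0000ff means score at S539, F1709. After flipping Y the toolpath is (217.74,201.30) → (210.64,218.43) → (193.51,225.53) → (176.38,218.43) → (169.28,201.30) → (176.38,184.17) → (193.51,177.07) → (210.64,184.17) → (217.74,201.30), returning to the start.

Shape 4 is a open polyline drawn with `<polyline>`. Its stroke #0000ff means score at S539, F1709. After flipping Y the toolpath is (84.31,229.44) → (63.78,79.61) → (86.41,28.38).

Shape 5 is a line segment drawn with `<path>`. Its stroke #000000 means cut at S799, F1088. After flipping Y the toolpath is (153.49,124.55) → (50.19,184.70).

Shape 6 is a regular polygon drawn with `<polygon>`. Its stroke #000000 means cut at S799, F1088. After flipping Y the toolpath is (125.23,69.87) → (133.63,50.27) → (114.03,41.87) → (105.63,61.47) → (125.23,69.87), returning to the start.

Shape 7 is a rectangle drawn with `<polygon>`. Its stroke #000000 means cut at S799, F1088. After flipping Y the toolpath is (108.50,231.23) → (207.68,231.23) → (207.68,128.99) → (108.50,128.99) → (108.50,231.23), returning to the start.

G21
G90
G00 X63.54 Y215.70
M3 S799
G01 X58.13 Y228.77 F1088
G01 X45.06 Y234.18
G01 X31.99 Y228.77
G01 X26.58 Y215.70
G01 X31.99 Y202.63
G01 X45.06 Y197.22
G01 X58.13 Y202.63
G01 X63.54 Y215.70
M5
G00 X196.65 Y54.25
M3 S539
G01 X181.36 Y91.18 F1709
G01 X144.43 Y106.47
G01 X107.50 Y91.18
G01 X92.21 Y54.25
G01 X107.50 Y17.32
G01 X144.43 Y2.03
G01 X181.36 Y17.32
G01 X196.65 Y54.25
M5
G00 X217.74 Y201.30
M3 S539
G01 X210.64 Y218.43 F1709
G01 X193.51 Y225.53
G01 X176.38 Y218.43
G01 X169.28 Y201.30
G01 X176.38 Y184.17
G01 X193.51 Y177.07
G01 X210.64 Y184.17
G01 X217.74 Y201.30
M5
G00 X84.31 Y229.44
M3 S539
G01 X63.78 Y79.61 F1709
G01 X86.41 Y28.38
M5
G00 X153.49 Y124.55
M3 S799
G01 X50.19 Y184.70 F1088
M5
G00 X125.23 Y69.87
M3 S799
G01 X133.63 Y50.27 F1088
G01 X114.03 Y41.87
G01 X105.63 Y61.47
G01 X125.23 Y69.87
M5
G00 X108.50 Y231.23
M3 S799
G01 X207.68 Y231.23 F1088
G01 X207.68 Y128.99
G01 X108.50 Y128.99
G01 X108.50 Y231.23
M5
G00 X0.00 Y0.00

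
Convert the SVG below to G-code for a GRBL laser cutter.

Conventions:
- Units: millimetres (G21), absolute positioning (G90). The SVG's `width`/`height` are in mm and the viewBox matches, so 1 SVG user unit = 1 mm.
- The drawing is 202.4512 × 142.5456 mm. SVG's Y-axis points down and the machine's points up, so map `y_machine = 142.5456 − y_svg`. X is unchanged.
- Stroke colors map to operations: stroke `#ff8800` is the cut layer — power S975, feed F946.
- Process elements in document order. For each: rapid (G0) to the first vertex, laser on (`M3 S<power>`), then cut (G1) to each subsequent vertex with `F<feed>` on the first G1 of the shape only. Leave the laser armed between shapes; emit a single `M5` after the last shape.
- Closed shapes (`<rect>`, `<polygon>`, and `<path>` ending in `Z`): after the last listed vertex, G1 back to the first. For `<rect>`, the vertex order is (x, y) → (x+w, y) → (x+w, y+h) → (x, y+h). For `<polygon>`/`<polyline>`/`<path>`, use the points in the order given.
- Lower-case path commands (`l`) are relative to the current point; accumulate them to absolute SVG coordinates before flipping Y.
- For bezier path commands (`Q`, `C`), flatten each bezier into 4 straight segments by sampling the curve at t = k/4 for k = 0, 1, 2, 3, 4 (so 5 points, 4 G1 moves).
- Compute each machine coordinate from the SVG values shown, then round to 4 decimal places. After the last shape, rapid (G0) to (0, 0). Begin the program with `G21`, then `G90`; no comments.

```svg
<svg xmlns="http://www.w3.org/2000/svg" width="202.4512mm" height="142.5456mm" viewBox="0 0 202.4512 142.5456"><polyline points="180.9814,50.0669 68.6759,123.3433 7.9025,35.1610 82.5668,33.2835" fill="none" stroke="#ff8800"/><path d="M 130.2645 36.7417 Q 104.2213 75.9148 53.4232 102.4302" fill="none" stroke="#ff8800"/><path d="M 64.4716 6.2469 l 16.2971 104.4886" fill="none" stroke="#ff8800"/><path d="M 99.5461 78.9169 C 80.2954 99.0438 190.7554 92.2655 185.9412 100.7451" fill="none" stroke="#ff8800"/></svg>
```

G21
G90
G0 X180.9814 Y92.4787
M3 S975
G1 X68.6759 Y19.2023 F946
G1 X7.9025 Y107.3846
G1 X82.5668 Y109.2621
G0 X130.2645 Y105.8039
M3 S975
G1 X115.6957 Y87.0085 F946
G1 X98.0326 Y69.7952
G1 X77.2751 Y54.1642
G1 X53.4232 Y40.1154
G0 X64.4716 Y136.2987
M3 S975
G1 X80.7687 Y31.8101 F946
G0 X99.5461 Y63.6287
M3 S975
G1 X105.6009 Y52.9195 F946
G1 X137.3300 Y48.3469
G1 X171.7658 Y45.9581
G1 X185.9412 Y41.8005
M5
G0 X0.0000 Y0.0000

1 u = 1 mm; y_m = 142.5456 − y.

[1] `<polyline>` open polyline, #ff8800→cut S975 F946: (180.9814,92.4787) → (68.6759,19.2023) → (7.9025,107.3846) → (82.5668,109.2621)

[2] `<path>` quadratic bezier, #ff8800→cut S975 F946: (130.2645,105.8039) → (115.6957,87.0085) → (98.0326,69.7952) → (77.2751,54.1642) → (53.4232,40.1154)

[3] `<path>` line segment, #ff8800→cut S975 F946: (64.4716,136.2987) → (80.7687,31.8101)

[4] `<path>` cubic bezier, #ff8800→cut S975 F946: (99.5461,63.6287) → (105.6009,52.9195) → (137.3300,48.3469) → (171.7658,45.9581) → (185.9412,41.8005)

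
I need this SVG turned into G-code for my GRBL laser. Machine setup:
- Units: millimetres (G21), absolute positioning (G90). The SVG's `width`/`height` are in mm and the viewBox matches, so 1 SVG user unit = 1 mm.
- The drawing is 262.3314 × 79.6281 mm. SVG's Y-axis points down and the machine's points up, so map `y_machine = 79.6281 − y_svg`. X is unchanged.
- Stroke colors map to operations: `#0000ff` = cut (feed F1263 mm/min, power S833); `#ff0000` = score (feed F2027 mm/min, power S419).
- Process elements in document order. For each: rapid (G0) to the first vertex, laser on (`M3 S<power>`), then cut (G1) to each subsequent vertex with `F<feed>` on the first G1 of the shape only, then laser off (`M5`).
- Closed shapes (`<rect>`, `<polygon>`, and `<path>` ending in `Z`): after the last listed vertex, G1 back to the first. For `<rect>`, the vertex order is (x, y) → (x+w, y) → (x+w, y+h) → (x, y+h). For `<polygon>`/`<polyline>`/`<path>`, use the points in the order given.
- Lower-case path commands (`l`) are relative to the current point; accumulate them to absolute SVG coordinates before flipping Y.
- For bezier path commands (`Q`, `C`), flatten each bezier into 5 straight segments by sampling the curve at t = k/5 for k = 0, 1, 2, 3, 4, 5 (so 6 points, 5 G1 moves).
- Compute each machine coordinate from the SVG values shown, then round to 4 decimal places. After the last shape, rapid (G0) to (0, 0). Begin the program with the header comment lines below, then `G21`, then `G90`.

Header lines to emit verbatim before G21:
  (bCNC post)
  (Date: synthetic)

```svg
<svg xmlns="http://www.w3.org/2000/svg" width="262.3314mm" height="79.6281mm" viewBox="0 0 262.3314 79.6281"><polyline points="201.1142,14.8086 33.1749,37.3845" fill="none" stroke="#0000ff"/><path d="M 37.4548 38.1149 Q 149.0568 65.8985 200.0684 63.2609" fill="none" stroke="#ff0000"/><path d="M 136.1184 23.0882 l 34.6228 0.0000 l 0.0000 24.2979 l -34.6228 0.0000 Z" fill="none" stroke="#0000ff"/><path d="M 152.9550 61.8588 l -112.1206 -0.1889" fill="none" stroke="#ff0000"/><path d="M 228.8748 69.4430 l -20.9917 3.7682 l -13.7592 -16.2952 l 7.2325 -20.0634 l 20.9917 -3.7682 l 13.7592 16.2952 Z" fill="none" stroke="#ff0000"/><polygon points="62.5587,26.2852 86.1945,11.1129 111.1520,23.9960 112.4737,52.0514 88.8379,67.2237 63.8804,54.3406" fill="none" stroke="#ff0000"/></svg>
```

(bCNC post)
(Date: synthetic)
G21
G90
G0 X201.1142 Y64.8195
M3 S833
G1 X33.1749 Y42.2436 F1263
M5
G0 X37.4548 Y41.5132
M3 S419
G1 X79.6720 Y31.6166 F2027
G1 X117.0419 Y24.1537
G1 X149.5647 Y19.1245
G1 X177.2401 Y16.5290
G1 X200.0684 Y16.3672
M5
G0 X136.1184 Y56.5399
M3 S833
G1 X170.7412 Y56.5399 F1263
G1 X170.7412 Y32.2420
G1 X136.1184 Y32.2420
G1 X136.1184 Y56.5399
M5
G0 X152.9550 Y17.7693
M3 S419
G1 X40.8344 Y17.9582 F2027
M5
G0 X228.8748 Y10.1851
M3 S419
G1 X207.8831 Y6.4169 F2027
G1 X194.1239 Y22.7121
G1 X201.3564 Y42.7755
G1 X222.3481 Y46.5437
G1 X236.1073 Y30.2485
G1 X228.8748 Y10.1851
M5
G0 X62.5587 Y53.3429
M3 S419
G1 X86.1945 Y68.5152 F2027
G1 X111.1520 Y55.6321
G1 X112.4737 Y27.5767
G1 X88.8379 Y12.4044
G1 X63.8804 Y25.2875
G1 X62.5587 Y53.3429
M5
G0 X0.0000 Y0.0000

viewBox `0 0 262.3314 79.6281` with mm width/height → 1 unit = 1 mm. Flip: y_m = 79.6281 − y_svg.

**Shape 1** — `<polyline>` line segment, stroke `#0000ff` → cut (S833, F1263). Machine vertices: (201.1142,64.8195) → (33.1749,42.2436). Open path.

**Shape 2** — `<path>` quadratic bezier, stroke `#ff0000` → score (S419, F2027). Control points (SVG): P0=(37.4548,38.1149), P1=(149.0568,65.8985), P2=(200.0684,63.2609); sampled at t=k/5. Machine vertices: (37.4548,41.5132) → (79.6720,31.6166) → (117.0419,24.1537) → (149.5647,19.1245) → (177.2401,16.5290) → (200.0684,16.3672). Open path.

**Shape 3** — `<path>` rectangle, stroke `#0000ff` → cut (S833, F1263). Machine vertices: (136.1184,56.5399) → (170.7412,56.5399) → (170.7412,32.2420) → (136.1184,32.2420) → (136.1184,56.5399). Closed: final G1 returns to the first vertex.

**Shape 4** — `<path>` line segment, stroke `#ff0000` → score (S419, F2027). Machine vertices: (152.9550,17.7693) → (40.8344,17.9582). Open path.

**Shape 5** — `<path>` regular polygon, stroke `#ff0000` → score (S419, F2027). Machine vertices: (228.8748,10.1851) → (207.8831,6.4169) → (194.1239,22.7121) → (201.3564,42.7755) → (222.3481,46.5437) → (236.1073,30.2485) → (228.8748,10.1851). Closed: final G1 returns to the first vertex.

**Shape 6** — `<polygon>` regular polygon, stroke `#ff0000` → score (S419, F2027). Machine vertices: (62.5587,53.3429) → (86.1945,68.5152) → (111.1520,55.6321) → (112.4737,27.5767) → (88.8379,12.4044) → (63.8804,25.2875) → (62.5587,53.3429). Closed: final G1 returns to the first vertex.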